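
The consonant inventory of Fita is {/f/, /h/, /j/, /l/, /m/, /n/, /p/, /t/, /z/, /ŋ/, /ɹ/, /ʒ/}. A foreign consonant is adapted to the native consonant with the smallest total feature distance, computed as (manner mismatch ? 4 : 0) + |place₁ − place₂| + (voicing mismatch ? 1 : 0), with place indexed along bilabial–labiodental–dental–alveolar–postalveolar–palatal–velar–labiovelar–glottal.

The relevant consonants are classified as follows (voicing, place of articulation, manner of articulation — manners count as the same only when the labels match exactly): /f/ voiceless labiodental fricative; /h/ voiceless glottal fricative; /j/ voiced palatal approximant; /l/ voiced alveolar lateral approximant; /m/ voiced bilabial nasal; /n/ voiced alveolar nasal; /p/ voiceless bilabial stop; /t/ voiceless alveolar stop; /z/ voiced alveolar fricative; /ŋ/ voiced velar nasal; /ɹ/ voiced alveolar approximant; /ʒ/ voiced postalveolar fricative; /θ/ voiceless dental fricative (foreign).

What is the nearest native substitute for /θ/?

/f/ is closest: same manner (fricative), place distance 1 (dental→labiodental), same voicing; total 1. Next closest is /z/ at distance 2.

f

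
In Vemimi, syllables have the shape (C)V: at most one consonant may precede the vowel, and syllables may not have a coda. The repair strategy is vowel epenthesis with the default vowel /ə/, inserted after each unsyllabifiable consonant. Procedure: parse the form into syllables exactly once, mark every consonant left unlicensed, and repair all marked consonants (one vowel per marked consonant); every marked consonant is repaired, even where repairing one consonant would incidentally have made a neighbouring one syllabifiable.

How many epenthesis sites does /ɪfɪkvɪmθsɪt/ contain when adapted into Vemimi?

4

The unsyllabifiable consonants are /k/, /m/, /θ/, /t/; each receives one epenthetic vowel.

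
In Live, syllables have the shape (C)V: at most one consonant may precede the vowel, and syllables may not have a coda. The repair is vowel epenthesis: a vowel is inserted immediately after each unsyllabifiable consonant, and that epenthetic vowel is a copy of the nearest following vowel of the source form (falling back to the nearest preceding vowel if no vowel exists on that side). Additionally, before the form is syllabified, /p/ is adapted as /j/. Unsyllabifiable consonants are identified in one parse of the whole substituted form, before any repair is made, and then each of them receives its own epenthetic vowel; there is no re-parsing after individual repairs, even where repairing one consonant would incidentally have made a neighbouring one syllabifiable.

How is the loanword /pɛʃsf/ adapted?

jɛʃɛsɛfɛ

Substitution: /p/ → /j/, giving /jɛʃsf/.
Under (C)V, the unsyllabifiable consonants are /ʃ/, /s/, /f/ (no codas are permitted; onsets are limited to one consonant).
Inserting the epenthetic vowel yields /ʃ/ → /ʃɛ/, /s/ → /sɛ/, /f/ → /fɛ/.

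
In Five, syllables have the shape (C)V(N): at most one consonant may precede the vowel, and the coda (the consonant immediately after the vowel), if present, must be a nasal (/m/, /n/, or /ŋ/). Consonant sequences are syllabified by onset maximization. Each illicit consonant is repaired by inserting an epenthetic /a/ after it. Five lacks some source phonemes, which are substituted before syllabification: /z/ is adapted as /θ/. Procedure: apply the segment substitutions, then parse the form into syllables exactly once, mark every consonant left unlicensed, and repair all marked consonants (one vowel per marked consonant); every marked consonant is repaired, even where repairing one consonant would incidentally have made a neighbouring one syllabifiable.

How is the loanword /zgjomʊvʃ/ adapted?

Substitution: /z/ → /θ/, giving /θgjomʊvʃ/.
Syllabifying with onset maximization leaves /θ/, /g/, /v/, /ʃ/ stranded (only a nasal (/m/, /n/, or /ŋ/) is licensed in coda position; onsets are limited to one consonant).
Each unlicensed consonant becomes the onset of a new syllable: /θ/ → /θa/, /g/ → /ga/, /v/ → /va/, /ʃ/ → /ʃa/.

θagajomʊvaʃa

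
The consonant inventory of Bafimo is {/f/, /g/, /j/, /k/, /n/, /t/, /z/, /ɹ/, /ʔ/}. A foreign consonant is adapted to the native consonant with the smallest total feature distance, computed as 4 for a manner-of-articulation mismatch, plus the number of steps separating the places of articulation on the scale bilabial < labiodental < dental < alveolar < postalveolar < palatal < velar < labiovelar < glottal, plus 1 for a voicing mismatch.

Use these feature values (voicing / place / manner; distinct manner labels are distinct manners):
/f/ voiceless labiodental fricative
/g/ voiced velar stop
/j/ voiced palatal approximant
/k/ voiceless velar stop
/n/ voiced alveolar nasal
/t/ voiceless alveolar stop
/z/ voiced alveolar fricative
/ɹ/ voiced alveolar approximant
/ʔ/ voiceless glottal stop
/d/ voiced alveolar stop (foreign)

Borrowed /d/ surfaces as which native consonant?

/t/ is closest: same manner (stop), place distance 0 (alveolar→alveolar), voicing differs (+1); total 1. Next closest is /g/ at distance 3.

t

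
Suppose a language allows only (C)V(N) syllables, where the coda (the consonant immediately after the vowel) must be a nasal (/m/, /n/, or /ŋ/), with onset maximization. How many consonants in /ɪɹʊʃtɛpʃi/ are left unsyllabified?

The consonants /ʃ/, /p/ cannot be parsed into a legal (C)V(N) syllable (only a nasal (/m/, /n/, or /ŋ/) is licensed in coda position; onsets are limited to one consonant).

2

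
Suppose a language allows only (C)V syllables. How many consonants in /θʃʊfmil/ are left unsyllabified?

Syllabifying with onset maximization leaves /θ/, /f/, /l/ stranded (no codas are permitted; onsets are limited to one consonant).

3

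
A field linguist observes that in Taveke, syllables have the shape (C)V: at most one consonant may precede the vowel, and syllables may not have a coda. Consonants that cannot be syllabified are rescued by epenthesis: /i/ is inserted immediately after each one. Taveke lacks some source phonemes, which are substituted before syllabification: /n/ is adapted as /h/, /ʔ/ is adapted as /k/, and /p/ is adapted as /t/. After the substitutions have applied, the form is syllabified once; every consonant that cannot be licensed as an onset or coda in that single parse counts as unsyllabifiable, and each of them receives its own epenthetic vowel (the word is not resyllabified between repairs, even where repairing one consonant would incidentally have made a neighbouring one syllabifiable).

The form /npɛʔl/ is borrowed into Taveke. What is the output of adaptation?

Substitution: /n/ → /h/, /p/ → /t/, /ʔ/ → /k/, giving /htɛkl/.
The consonants /h/, /k/, /l/ cannot be parsed into a legal (C)V syllable (no codas are permitted; onsets are limited to one consonant).
Epenthesis after each stranded consonant: /h/ → /hi/, /k/ → /ki/, /l/ → /li/.

hitɛkili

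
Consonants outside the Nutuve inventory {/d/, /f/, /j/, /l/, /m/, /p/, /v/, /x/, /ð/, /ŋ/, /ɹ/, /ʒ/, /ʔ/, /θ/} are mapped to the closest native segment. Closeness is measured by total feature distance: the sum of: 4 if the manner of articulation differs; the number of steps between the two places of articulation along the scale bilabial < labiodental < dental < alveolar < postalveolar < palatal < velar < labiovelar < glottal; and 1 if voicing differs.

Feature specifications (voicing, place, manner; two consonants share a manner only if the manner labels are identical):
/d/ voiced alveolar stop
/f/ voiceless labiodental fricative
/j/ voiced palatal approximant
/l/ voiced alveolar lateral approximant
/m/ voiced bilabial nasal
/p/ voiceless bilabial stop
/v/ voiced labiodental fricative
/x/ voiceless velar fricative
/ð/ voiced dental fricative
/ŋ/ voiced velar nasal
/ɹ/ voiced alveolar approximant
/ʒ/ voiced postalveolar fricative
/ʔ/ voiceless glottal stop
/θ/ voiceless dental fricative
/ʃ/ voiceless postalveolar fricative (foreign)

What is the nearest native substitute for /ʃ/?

/ʒ/ is closest: same manner (fricative), place distance 0 (postalveolar→postalveolar), voicing differs (+1); total 1. Next closest is /x/ at distance 2.

ʒ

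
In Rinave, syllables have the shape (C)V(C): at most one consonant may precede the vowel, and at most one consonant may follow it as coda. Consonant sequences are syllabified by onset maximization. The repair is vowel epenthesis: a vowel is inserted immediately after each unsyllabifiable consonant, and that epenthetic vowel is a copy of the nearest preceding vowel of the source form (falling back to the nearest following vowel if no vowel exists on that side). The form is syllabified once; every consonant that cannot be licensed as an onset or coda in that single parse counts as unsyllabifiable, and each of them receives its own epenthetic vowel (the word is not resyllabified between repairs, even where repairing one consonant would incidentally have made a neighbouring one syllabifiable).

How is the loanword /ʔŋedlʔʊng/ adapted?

Syllabifying with onset maximization leaves /ʔ/, /l/, /g/ stranded (at most one coda consonant is licensed; onsets are limited to one consonant).
Inserting the epenthetic vowel yields /ʔ/ → /ʔe/, /l/ → /le/, /g/ → /gʊ/.

ʔeŋedleʔʊngʊ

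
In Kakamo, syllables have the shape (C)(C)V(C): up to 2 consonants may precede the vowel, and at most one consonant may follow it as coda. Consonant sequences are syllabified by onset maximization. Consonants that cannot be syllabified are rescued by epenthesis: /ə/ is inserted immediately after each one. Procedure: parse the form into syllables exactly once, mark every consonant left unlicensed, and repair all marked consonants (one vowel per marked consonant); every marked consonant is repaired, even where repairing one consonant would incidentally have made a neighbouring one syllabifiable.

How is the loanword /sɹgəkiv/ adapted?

Under (C)(C)V(C), the unsyllabifiable consonants are /s/ (at most one coda consonant is licensed; onsets may contain at most 2 consonants).
Each unlicensed consonant becomes the onset of a new syllable: /s/ → /sə/.

səɹgəkiv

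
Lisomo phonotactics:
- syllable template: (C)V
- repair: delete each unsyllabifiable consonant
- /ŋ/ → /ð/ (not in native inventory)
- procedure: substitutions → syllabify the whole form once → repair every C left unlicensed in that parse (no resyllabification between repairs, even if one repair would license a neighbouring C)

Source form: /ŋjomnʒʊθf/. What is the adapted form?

Substitution: /ŋ/ → /ð/, giving /ðjomnʒʊθf/.
Syllabifying with onset maximization leaves /ð/, /m/, /n/, /θ/, /f/ stranded (no codas are permitted; onsets are limited to one consonant).
Deletion applies to /ð/, /m/, /n/, /θ/, /f/.

joʒʊ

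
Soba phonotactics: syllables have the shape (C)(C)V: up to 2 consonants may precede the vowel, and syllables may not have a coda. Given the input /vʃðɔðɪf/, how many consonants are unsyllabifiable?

2

Under (C)(C)V, the unsyllabifiable consonants are /v/, /f/ (no codas are permitted; onsets may contain at most 2 consonants).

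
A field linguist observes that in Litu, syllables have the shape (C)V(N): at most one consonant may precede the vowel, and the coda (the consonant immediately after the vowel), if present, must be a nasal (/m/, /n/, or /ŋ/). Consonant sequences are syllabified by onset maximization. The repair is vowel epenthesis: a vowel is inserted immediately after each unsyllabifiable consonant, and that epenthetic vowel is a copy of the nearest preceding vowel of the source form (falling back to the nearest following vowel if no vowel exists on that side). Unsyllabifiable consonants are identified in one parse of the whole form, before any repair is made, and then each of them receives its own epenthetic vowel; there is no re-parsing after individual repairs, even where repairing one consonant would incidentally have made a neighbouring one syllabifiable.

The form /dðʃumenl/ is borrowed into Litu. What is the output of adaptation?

Syllabifying with onset maximization leaves /d/, /ð/, /l/ stranded (only a nasal (/m/, /n/, or /ŋ/) is licensed in coda position; onsets are limited to one consonant).
Epenthesis after each stranded consonant: /d/ → /du/, /ð/ → /ðu/, /l/ → /le/.

duðuʃumenle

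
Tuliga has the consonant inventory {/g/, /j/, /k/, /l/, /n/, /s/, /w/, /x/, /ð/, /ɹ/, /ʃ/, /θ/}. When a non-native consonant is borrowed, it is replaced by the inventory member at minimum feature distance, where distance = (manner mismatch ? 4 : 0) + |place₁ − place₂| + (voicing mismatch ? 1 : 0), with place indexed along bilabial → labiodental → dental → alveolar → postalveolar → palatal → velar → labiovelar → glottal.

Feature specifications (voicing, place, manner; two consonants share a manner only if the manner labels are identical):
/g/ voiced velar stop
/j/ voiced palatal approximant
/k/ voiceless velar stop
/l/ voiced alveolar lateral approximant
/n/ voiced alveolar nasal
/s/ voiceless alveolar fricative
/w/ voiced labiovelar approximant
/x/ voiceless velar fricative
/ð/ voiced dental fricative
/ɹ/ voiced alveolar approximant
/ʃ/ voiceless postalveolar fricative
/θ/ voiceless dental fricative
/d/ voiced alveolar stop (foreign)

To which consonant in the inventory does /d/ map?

g

/g/ is closest: same manner (stop), place distance 3 (alveolar→velar), same voicing; total 3. Next closest is /k/ at distance 4.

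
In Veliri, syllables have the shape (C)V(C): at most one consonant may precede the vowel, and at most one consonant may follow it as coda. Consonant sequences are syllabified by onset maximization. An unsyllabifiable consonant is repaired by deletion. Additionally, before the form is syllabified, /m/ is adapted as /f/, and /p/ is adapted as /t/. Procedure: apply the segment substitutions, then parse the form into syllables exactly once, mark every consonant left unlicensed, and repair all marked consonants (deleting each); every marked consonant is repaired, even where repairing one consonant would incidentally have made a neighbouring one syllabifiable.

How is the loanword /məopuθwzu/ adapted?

fəotuθzu

Substitution: /m/ → /f/, /p/ → /t/, giving /fəotuθwzu/.
Under (C)V(C), the unsyllabifiable consonants are /w/ (at most one coda consonant is licensed; onsets are limited to one consonant).
Deletion applies to /w/.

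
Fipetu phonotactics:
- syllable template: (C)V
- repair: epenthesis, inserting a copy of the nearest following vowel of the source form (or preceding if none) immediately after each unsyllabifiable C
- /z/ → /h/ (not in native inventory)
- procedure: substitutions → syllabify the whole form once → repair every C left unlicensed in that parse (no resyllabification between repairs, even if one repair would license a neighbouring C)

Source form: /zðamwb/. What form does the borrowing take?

haðamawaba

Substitution: /z/ → /h/, giving /hðamwb/.
Syllabifying with onset maximization leaves /h/, /m/, /w/, /b/ stranded (no codas are permitted; onsets are limited to one consonant).
Each unlicensed consonant becomes the onset of a new syllable: /h/ → /ha/, /m/ → /ma/, /w/ → /wa/, /b/ → /ba/.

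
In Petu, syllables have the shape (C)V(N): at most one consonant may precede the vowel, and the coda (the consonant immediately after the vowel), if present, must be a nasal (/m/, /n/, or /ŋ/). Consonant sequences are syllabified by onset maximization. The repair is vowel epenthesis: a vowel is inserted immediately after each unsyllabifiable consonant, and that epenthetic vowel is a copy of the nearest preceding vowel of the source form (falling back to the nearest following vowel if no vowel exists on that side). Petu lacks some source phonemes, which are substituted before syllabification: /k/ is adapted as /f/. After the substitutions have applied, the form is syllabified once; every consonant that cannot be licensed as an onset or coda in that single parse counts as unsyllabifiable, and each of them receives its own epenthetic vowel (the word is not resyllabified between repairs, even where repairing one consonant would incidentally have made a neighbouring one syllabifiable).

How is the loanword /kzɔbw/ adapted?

fɔzɔbɔwɔ

Substitution: /k/ → /f/, giving /fzɔbw/.
The consonants /f/, /b/, /w/ cannot be parsed into a legal (C)V(N) syllable (only a nasal (/m/, /n/, or /ŋ/) is licensed in coda position; onsets are limited to one consonant).
Inserting the epenthetic vowel yields /f/ → /fɔ/, /b/ → /bɔ/, /w/ → /wɔ/.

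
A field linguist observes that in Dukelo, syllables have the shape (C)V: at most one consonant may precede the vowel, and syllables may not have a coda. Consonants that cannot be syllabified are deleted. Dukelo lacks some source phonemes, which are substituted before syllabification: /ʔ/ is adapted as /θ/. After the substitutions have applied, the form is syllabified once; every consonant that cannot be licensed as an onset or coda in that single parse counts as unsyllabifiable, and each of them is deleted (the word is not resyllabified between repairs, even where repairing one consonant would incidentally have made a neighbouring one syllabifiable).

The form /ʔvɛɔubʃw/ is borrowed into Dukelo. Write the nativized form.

vɛɔu

Substitution: /ʔ/ → /θ/, giving /θvɛɔubʃw/.
The consonants /θ/, /b/, /ʃ/, /w/ cannot be parsed into a legal (C)V syllable (no codas are permitted; onsets are limited to one consonant).
Deletion applies to /θ/, /b/, /ʃ/, /w/.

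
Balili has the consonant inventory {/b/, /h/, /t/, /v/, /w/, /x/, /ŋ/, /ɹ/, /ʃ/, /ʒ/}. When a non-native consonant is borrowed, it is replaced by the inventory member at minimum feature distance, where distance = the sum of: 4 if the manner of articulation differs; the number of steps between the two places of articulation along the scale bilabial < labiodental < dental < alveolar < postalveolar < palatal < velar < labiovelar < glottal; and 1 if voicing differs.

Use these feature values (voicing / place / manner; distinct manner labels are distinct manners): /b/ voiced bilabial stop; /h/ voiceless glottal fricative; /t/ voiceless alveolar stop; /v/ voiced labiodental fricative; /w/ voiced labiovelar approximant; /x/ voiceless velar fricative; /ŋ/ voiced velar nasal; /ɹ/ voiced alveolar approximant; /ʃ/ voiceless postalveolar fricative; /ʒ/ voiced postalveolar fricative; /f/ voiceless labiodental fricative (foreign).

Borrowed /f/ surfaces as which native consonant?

/v/ is closest: same manner (fricative), place distance 0 (labiodental→labiodental), voicing differs (+1); total 1. Next closest is /ʃ/ at distance 3.

v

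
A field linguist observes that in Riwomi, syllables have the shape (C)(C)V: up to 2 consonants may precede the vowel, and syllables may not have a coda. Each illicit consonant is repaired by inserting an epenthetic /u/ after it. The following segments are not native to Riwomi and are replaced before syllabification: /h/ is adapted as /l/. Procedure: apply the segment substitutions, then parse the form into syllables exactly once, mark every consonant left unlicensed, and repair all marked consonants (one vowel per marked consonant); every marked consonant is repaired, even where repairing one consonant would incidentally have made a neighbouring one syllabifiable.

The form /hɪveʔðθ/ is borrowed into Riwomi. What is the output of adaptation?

lɪveʔuðuθu

Substitution: /h/ → /l/, giving /lɪveʔðθ/.
Syllabifying with onset maximization leaves /ʔ/, /ð/, /θ/ stranded (no codas are permitted; onsets may contain at most 2 consonants).
Epenthesis after each stranded consonant: /ʔ/ → /ʔu/, /ð/ → /ðu/, /θ/ → /θu/.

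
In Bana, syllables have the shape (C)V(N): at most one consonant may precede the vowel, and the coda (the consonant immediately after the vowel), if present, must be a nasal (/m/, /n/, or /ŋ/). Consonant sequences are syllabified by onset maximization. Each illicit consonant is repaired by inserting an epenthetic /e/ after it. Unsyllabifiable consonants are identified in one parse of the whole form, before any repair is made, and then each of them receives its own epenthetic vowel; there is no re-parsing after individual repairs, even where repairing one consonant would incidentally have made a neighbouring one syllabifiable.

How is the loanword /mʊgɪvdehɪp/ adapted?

Syllabifying with onset maximization leaves /v/, /p/ stranded (only a nasal (/m/, /n/, or /ŋ/) is licensed in coda position; onsets are limited to one consonant).
Inserting the epenthetic vowel yields /v/ → /ve/, /p/ → /pe/.

mʊgɪvedehɪpe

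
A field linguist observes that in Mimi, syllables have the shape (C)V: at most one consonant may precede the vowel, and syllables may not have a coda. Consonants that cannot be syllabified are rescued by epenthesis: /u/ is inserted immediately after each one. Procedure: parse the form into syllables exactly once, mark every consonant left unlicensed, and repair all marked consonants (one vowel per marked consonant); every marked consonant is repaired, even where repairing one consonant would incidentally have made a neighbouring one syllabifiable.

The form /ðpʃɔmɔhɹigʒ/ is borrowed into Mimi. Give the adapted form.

The consonants /ð/, /p/, /h/, /g/, /ʒ/ cannot be parsed into a legal (C)V syllable (no codas are permitted; onsets are limited to one consonant).
Epenthesis after each stranded consonant: /ð/ → /ðu/, /p/ → /pu/, /h/ → /hu/, /g/ → /gu/, /ʒ/ → /ʒu/.

ðupuʃɔmɔhuɹiguʒu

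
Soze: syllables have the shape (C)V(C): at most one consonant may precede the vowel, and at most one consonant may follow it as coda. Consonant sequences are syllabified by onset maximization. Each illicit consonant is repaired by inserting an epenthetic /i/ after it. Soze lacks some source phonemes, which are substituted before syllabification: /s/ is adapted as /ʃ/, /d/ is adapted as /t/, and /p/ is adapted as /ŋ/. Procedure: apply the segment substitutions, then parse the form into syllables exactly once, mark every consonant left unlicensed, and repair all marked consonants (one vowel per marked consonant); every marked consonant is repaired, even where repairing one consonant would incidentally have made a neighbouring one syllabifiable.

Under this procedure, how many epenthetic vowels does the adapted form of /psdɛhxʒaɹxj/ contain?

After substitution the input is /ŋʃtɛhxʒaɹxj/.
The unsyllabifiable consonants are /ŋ/, /ʃ/, /x/, /x/, /j/; each receives one epenthetic vowel.

5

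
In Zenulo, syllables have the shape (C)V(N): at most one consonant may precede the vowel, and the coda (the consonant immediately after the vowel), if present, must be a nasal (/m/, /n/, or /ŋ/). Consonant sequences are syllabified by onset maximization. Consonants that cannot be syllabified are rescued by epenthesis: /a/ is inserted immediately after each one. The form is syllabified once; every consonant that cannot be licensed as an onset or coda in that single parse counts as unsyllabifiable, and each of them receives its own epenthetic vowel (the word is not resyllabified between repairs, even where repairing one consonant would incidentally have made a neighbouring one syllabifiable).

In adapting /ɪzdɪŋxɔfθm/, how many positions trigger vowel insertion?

The unsyllabifiable consonants are /z/, /f/, /θ/, /m/; each receives one epenthetic vowel.

4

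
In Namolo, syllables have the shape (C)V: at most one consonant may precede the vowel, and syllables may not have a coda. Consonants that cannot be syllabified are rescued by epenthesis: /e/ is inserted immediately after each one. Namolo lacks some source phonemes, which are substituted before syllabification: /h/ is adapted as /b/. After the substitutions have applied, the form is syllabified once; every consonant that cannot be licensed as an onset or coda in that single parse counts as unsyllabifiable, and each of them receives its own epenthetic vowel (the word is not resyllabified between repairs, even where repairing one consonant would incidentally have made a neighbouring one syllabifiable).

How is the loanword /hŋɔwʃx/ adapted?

Substitution: /h/ → /b/, giving /bŋɔwʃx/.
The consonants /b/, /w/, /ʃ/, /x/ cannot be parsed into a legal (C)V syllable (no codas are permitted; onsets are limited to one consonant).
Inserting the epenthetic vowel yields /b/ → /be/, /w/ → /we/, /ʃ/ → /ʃe/, /x/ → /xe/.

beŋɔweʃexe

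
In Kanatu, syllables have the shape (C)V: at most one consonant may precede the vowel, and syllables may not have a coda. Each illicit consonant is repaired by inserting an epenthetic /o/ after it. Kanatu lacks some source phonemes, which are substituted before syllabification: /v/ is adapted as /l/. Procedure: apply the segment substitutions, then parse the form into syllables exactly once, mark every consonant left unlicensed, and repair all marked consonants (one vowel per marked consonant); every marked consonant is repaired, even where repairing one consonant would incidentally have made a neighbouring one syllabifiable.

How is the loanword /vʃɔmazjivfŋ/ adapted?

loʃɔmazojilofoŋo

Substitution: /v/ → /l/, giving /lʃɔmazjilfŋ/.
Under (C)V, the unsyllabifiable consonants are /l/, /z/, /l/, /f/, /ŋ/ (no codas are permitted; onsets are limited to one consonant).
Each unlicensed consonant becomes the onset of a new syllable: /l/ → /lo/, /z/ → /zo/, /l/ → /lo/, /f/ → /fo/, /ŋ/ → /ŋo/.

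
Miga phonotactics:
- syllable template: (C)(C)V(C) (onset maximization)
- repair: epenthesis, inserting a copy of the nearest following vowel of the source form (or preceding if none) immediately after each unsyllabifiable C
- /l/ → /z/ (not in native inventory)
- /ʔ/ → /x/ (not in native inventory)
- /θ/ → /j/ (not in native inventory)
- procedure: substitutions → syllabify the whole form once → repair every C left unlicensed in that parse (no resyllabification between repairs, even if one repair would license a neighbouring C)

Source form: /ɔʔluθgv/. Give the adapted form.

Substitution: /ʔ/ → /x/, /l/ → /z/, /θ/ → /j/, giving /ɔxzujgv/.
The consonants /g/, /v/ cannot be parsed into a legal (C)(C)V(C) syllable (at most one coda consonant is licensed; onsets may contain at most 2 consonants).
Each unlicensed consonant becomes the onset of a new syllable: /g/ → /gu/, /v/ → /vu/.

ɔxzujguvu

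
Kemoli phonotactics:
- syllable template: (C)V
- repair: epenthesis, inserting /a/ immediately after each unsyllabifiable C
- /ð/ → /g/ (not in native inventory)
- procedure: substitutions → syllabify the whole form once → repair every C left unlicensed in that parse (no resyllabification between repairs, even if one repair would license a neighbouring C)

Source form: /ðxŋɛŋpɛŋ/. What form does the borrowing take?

Substitution: /ð/ → /g/, giving /gxŋɛŋpɛŋ/.
The consonants /g/, /x/, /ŋ/, /ŋ/ cannot be parsed into a legal (C)V syllable (no codas are permitted; onsets are limited to one consonant).
Inserting the epenthetic vowel yields /g/ → /ga/, /x/ → /xa/, /ŋ/ → /ŋa/, /ŋ/ → /ŋa/.

gaxaŋɛŋapɛŋa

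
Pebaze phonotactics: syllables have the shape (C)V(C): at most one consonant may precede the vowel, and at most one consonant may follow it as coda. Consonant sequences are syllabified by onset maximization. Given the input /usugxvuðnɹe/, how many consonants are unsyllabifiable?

Under (C)V(C), the unsyllabifiable consonants are /x/, /n/ (at most one coda consonant is licensed; onsets are limited to one consonant).

2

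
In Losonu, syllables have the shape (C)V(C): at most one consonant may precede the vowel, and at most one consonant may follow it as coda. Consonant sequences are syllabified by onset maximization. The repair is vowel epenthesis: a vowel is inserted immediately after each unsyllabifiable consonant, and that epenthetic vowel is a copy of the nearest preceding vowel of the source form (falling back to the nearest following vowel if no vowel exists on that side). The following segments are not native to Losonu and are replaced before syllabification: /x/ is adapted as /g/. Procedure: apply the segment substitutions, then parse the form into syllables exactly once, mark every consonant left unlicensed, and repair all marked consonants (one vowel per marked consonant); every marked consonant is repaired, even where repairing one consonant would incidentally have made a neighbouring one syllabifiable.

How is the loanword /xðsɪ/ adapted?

Substitution: /x/ → /g/, giving /gðsɪ/.
Syllabifying with onset maximization leaves /g/, /ð/ stranded (at most one coda consonant is licensed; onsets are limited to one consonant).
Each unlicensed consonant becomes the onset of a new syllable: /g/ → /gɪ/, /ð/ → /ðɪ/.

gɪðɪsɪ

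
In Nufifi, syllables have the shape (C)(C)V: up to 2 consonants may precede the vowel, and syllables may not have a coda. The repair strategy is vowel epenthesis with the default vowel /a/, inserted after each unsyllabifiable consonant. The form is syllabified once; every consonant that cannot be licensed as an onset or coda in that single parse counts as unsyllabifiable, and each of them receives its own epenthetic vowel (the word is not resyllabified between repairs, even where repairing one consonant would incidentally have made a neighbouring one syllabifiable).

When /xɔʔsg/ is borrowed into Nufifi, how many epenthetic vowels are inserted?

3

The unsyllabifiable consonants are /ʔ/, /s/, /g/; each receives one epenthetic vowel.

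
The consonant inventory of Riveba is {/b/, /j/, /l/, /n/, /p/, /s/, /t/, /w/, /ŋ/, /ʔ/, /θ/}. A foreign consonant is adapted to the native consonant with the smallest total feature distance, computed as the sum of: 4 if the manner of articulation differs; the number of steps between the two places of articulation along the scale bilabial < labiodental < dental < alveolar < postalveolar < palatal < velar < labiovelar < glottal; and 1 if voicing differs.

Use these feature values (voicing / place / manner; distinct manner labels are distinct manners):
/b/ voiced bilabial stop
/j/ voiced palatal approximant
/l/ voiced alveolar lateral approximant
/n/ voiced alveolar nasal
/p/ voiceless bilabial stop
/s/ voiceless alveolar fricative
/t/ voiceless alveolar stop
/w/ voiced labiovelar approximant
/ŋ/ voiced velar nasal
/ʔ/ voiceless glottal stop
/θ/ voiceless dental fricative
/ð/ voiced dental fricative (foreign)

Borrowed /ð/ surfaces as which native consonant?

/θ/ is closest: same manner (fricative), place distance 0 (dental→dental), voicing differs (+1); total 1. Next closest is /s/ at distance 2.

θ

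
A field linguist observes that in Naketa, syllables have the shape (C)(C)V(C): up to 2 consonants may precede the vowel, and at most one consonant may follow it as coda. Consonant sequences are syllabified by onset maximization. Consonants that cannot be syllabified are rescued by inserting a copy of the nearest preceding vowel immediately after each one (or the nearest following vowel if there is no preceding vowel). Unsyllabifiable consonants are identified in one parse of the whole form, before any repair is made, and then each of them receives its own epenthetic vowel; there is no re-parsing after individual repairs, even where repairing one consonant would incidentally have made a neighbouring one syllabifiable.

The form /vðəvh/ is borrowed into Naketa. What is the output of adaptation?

Syllabifying with onset maximization leaves /h/ stranded (at most one coda consonant is licensed; onsets may contain at most 2 consonants).
Inserting the epenthetic vowel yields /h/ → /hə/.

vðəvhə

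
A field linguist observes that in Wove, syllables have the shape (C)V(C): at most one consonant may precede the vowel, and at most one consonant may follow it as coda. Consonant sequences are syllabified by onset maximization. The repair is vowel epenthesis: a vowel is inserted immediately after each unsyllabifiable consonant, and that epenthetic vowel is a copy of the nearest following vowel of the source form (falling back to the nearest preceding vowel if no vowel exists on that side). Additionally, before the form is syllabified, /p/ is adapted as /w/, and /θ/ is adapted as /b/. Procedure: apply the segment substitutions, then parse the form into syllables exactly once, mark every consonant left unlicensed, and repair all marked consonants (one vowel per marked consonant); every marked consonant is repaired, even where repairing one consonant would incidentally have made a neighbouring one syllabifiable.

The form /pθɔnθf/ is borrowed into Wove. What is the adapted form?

wɔbɔnbɔfɔ

Substitution: /p/ → /w/, /θ/ → /b/, giving /wbɔnbf/.
Under (C)V(C), the unsyllabifiable consonants are /w/, /b/, /f/ (at most one coda consonant is licensed; onsets are limited to one consonant).
Inserting the epenthetic vowel yields /w/ → /wɔ/, /b/ → /bɔ/, /f/ → /fɔ/.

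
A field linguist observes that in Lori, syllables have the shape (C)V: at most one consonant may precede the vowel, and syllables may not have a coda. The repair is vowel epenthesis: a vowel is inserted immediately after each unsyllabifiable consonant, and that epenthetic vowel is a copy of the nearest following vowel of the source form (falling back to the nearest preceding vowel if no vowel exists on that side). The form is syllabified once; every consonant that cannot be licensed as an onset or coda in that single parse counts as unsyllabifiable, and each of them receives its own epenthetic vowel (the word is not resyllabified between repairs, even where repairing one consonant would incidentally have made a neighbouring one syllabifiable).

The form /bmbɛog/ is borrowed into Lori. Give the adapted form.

bɛmɛbɛogo

Under (C)V, the unsyllabifiable consonants are /b/, /m/, /g/ (no codas are permitted; onsets are limited to one consonant).
Epenthesis after each stranded consonant: /b/ → /bɛ/, /m/ → /mɛ/, /g/ → /go/.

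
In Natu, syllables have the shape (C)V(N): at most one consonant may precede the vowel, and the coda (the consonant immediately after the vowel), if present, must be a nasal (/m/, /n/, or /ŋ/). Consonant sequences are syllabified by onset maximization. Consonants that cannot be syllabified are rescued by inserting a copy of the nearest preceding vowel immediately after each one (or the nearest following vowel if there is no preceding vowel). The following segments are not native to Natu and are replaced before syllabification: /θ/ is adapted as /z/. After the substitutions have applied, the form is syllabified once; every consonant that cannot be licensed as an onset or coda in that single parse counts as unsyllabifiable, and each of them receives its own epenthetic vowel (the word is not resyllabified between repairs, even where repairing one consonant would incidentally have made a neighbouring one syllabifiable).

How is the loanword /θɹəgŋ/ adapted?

Substitution: /θ/ → /z/, giving /zɹəgŋ/.
Syllabifying with onset maximization leaves /z/, /g/, /ŋ/ stranded (only a nasal (/m/, /n/, or /ŋ/) is licensed in coda position; onsets are limited to one consonant).
Each unlicensed consonant becomes the onset of a new syllable: /z/ → /zə/, /g/ → /gə/, /ŋ/ → /ŋə/.

zəɹəgəŋə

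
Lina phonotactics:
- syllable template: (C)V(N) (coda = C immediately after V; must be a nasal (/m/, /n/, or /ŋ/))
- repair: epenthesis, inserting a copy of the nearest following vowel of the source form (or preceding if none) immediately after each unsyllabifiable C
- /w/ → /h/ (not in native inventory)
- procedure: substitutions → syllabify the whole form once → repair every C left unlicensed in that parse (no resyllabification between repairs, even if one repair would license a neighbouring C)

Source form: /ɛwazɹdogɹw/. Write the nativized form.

ɛhazoɹodogoɹoho

Substitution: /w/ → /h/, giving /ɛhazɹdogɹh/.
Syllabifying with onset maximization leaves /z/, /ɹ/, /g/, /ɹ/, /h/ stranded (only a nasal (/m/, /n/, or /ŋ/) is licensed in coda position; onsets are limited to one consonant).
Each unlicensed consonant becomes the onset of a new syllable: /z/ → /zo/, /ɹ/ → /ɹo/, /g/ → /go/, /ɹ/ → /ɹo/, /h/ → /ho/.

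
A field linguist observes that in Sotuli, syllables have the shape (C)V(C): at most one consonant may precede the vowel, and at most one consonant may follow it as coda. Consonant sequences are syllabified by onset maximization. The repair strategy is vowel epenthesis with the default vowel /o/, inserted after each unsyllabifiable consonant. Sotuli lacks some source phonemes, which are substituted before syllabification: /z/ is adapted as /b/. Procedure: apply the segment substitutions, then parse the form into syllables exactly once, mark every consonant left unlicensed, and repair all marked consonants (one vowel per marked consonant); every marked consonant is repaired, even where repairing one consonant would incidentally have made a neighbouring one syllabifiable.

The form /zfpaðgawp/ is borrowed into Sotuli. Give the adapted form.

bofopaðgawpo

Substitution: /z/ → /b/, giving /bfpaðgawp/.
Under (C)V(C), the unsyllabifiable consonants are /b/, /f/, /p/ (at most one coda consonant is licensed; onsets are limited to one consonant).
Epenthesis after each stranded consonant: /b/ → /bo/, /f/ → /fo/, /p/ → /po/.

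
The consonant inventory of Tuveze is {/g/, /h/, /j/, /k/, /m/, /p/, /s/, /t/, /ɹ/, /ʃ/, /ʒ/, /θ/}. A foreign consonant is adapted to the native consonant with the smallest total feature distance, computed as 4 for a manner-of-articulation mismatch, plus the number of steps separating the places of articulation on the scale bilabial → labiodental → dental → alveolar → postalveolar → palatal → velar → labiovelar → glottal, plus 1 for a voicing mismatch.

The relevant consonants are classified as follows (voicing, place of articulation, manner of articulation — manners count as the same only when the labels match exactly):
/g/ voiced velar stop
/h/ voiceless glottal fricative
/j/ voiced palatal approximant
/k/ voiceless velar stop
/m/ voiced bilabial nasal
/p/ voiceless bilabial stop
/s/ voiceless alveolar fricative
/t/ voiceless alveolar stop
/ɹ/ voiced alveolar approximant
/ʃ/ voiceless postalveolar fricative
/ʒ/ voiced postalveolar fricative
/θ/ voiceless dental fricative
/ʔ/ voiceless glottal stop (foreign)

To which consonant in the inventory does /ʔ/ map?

/k/ is closest: same manner (stop), place distance 2 (glottal→velar), same voicing; total 2. Next closest is /g/ at distance 3.

k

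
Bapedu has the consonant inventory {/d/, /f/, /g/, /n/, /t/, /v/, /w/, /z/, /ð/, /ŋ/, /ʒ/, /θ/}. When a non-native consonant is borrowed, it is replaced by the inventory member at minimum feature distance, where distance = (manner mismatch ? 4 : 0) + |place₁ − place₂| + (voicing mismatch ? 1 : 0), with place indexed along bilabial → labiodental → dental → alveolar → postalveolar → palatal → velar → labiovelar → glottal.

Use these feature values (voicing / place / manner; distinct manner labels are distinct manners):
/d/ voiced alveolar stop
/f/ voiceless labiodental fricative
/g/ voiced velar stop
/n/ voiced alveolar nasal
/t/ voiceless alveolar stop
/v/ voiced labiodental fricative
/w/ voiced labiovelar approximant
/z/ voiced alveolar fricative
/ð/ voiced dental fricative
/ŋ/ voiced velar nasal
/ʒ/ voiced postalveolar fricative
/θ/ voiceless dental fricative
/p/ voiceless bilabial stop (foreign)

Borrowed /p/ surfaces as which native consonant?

t

/t/ is closest: same manner (stop), place distance 3 (bilabial→alveolar), same voicing; total 3. Next closest is /d/ at distance 4.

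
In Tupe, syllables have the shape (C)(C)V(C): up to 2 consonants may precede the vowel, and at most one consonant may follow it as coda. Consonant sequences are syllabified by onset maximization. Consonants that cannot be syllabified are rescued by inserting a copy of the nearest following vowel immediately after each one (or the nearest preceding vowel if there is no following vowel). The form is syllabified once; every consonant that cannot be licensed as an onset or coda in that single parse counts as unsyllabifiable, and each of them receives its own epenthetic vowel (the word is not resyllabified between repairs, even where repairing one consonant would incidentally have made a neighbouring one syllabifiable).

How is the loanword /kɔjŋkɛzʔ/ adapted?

Syllabifying with onset maximization leaves /ʔ/ stranded (at most one coda consonant is licensed; onsets may contain at most 2 consonants).
Epenthesis after each stranded consonant: /ʔ/ → /ʔɛ/.

kɔjŋkɛzʔɛ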